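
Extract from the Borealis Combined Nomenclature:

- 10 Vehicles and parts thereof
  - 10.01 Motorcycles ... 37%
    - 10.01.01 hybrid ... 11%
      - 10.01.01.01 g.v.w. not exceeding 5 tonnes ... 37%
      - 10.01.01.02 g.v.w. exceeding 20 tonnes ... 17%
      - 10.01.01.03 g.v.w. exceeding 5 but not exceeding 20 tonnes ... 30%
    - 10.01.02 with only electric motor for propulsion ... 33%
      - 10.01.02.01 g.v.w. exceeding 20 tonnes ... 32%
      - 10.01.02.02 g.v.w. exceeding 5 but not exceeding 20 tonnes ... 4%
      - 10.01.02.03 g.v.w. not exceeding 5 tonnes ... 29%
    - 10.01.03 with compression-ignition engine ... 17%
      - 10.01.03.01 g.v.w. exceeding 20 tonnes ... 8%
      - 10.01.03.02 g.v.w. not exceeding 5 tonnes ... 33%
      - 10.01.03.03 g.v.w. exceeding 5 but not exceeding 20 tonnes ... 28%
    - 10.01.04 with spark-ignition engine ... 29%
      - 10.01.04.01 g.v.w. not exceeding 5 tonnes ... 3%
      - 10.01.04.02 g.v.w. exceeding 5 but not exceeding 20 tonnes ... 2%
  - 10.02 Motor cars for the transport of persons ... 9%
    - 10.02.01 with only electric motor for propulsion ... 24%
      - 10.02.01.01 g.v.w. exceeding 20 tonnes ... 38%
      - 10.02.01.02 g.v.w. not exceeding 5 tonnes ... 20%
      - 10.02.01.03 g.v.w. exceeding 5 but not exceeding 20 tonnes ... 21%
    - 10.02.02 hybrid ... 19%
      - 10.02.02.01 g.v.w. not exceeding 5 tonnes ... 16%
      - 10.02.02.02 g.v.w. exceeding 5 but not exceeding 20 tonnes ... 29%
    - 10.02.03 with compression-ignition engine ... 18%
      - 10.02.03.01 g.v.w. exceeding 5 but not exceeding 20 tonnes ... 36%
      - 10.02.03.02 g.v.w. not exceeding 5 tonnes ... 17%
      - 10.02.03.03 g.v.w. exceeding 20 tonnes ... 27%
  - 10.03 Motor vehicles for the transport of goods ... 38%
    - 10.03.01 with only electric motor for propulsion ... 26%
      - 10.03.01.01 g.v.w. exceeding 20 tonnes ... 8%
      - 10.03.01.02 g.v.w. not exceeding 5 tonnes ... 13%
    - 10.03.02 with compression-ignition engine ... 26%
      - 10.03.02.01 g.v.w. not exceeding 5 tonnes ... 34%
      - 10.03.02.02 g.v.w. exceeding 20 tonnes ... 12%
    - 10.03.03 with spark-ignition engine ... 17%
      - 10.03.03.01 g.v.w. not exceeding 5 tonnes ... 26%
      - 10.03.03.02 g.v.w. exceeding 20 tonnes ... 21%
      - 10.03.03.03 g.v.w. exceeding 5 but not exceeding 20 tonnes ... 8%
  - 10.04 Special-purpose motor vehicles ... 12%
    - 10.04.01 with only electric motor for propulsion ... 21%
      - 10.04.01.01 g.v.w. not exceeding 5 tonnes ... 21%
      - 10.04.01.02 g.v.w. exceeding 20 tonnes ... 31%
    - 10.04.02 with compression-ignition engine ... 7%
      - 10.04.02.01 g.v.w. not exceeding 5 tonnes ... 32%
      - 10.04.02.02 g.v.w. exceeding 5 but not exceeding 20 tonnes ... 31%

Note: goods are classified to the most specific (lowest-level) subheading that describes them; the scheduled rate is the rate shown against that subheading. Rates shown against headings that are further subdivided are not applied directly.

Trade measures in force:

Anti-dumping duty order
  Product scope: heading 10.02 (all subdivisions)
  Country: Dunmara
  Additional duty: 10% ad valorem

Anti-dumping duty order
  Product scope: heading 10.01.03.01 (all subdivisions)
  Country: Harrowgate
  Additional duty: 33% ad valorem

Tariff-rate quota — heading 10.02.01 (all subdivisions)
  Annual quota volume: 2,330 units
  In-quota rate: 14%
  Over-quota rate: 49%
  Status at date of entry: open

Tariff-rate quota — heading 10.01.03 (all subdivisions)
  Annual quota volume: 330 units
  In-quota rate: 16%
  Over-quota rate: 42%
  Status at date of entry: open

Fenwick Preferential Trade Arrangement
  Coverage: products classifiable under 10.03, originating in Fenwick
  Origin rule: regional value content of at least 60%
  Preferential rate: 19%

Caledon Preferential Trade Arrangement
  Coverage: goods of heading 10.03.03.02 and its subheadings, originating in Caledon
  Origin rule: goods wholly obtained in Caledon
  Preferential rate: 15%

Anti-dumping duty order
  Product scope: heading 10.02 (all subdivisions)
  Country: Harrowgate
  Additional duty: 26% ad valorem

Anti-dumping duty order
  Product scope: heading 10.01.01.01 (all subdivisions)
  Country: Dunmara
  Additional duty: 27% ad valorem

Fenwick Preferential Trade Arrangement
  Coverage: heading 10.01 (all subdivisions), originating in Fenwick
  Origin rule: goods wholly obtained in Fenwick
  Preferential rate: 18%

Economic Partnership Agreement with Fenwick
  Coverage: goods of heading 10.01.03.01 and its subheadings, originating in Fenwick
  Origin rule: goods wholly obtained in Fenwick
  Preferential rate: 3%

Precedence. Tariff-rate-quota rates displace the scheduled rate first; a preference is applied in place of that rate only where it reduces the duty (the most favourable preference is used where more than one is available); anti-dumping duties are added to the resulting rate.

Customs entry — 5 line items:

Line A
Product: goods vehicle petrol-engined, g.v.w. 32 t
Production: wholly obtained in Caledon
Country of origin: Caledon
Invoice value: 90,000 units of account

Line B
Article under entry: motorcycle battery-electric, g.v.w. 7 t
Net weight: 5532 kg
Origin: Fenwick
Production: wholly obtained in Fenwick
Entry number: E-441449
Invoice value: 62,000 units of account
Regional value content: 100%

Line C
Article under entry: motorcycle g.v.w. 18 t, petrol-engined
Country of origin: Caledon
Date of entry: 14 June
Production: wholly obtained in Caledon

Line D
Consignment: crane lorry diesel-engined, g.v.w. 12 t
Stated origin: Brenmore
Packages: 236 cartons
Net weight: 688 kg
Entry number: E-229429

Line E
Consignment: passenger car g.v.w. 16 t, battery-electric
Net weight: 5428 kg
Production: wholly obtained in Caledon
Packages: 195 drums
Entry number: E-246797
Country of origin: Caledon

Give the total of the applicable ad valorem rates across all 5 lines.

Line A: goods vehicle → 10.03; petrol-engined → 10.03.03; g.v.w. 32 t → 10.03.03.02. Scheduled 21%. Caledon agreement on 10.03.03.02: wholly obtained → 15% available; preferential 15%. → 15%.
Line B: motorcycle → 10.01; battery-electric → 10.01.02; g.v.w. 7 t → 10.01.02.02. Scheduled 4%. Fenwick agreement on 10.03: 10.01.02.02 not covered; Fenwick agreement on 10.01: wholly obtained → 18% available; Fenwick agreement on 10.01.03.01: 10.01.02.02 not covered; preference 18% not lower than 4% → no reduction. → 4%.
Line C: motorcycle → 10.01; petrol-engined → 10.01.04; g.v.w. 18 t → 10.01.04.02. Scheduled 2%. Caledon agreement on 10.03.03.02: 10.01.04.02 not covered. → 2%.
Line D: crane lorry → 10.04; diesel-engined → 10.04.02; g.v.w. 12 t → 10.04.02.02. Scheduled 31%. No special measure applies. → 31%.
Line E: passenger car → 10.02; battery-electric → 10.02.01; g.v.w. 16 t → 10.02.01.03. Scheduled 21%. quota on 10.02.01 open → in-quota 14%; Caledon agreement on 10.03.03.02: 10.02.01.03 not covered. → 14%.
Sum: 15% + 4% + 2% + 31% + 14% = 66%.

66%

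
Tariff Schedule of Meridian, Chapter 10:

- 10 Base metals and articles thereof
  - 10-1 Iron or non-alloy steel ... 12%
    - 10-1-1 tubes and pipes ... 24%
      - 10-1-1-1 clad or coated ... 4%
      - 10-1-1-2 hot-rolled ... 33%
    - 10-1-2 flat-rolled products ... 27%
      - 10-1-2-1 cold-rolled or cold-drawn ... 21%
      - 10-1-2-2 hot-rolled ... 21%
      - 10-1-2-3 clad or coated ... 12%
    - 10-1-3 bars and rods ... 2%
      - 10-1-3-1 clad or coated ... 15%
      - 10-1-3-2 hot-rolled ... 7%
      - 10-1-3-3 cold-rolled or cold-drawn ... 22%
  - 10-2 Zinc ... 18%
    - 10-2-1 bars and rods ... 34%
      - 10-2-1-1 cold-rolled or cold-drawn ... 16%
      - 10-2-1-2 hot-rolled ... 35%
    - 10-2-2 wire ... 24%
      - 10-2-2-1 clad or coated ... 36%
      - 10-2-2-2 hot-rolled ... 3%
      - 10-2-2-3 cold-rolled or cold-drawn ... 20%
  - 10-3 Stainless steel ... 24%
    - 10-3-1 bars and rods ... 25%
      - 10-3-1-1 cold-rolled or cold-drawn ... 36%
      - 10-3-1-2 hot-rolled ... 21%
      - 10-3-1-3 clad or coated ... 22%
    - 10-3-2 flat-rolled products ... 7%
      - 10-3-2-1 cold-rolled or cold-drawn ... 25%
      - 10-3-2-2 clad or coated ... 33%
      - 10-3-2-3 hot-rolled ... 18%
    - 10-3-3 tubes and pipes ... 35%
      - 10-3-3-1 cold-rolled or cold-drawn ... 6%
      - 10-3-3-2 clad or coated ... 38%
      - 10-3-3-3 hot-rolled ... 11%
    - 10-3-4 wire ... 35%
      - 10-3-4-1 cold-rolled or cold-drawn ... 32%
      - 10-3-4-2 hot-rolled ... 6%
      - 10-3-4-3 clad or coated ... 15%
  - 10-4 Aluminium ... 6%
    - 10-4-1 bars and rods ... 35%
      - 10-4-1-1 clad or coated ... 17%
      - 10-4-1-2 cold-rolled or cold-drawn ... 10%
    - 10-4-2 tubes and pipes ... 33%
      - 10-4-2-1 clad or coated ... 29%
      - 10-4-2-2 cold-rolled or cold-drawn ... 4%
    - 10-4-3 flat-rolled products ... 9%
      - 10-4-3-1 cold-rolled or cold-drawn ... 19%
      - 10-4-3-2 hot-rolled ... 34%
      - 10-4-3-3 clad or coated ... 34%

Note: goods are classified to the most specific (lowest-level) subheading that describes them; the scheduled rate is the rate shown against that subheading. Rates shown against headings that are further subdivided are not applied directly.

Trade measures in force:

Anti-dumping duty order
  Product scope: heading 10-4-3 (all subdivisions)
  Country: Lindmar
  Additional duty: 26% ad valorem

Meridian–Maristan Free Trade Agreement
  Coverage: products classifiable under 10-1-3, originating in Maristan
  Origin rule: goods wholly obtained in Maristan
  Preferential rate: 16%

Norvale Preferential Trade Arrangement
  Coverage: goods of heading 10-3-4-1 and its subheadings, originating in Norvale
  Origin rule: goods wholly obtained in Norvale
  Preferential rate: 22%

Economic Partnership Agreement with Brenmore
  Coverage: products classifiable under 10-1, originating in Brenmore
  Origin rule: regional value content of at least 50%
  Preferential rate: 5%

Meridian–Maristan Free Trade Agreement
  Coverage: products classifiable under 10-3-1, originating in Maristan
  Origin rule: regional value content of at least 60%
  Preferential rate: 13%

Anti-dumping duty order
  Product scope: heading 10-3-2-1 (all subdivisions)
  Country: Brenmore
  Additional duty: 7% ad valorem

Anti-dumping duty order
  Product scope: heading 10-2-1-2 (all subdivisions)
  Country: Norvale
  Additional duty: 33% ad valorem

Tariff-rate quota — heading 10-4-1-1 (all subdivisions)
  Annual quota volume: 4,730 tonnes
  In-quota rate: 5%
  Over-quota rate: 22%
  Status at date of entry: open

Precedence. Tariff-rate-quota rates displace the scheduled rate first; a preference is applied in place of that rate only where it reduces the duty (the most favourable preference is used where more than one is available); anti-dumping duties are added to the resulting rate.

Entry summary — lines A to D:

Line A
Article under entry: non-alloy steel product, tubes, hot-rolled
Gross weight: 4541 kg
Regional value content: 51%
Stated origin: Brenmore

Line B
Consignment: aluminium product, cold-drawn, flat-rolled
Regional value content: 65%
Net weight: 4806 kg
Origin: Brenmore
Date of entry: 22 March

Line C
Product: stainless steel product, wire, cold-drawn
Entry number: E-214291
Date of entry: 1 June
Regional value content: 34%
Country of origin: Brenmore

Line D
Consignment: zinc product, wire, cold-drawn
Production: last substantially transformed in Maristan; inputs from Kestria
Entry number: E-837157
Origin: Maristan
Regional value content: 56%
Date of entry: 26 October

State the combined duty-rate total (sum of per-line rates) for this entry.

76%

Line A: non-alloy steel → 10-1; tubes → 10-1-1; hot-rolled → 10-1-1-2. Scheduled 33%. Brenmore agreement on 10-1: RVC ≥ 50% → 5% available; preferential 5%. → 5%.
Line B: aluminium → 10-4; flat-rolled → 10-4-3; cold-drawn → 10-4-3-1. Scheduled 19%. Brenmore agreement on 10-1: 10-4-3-1 not covered. → 19%.
Line C: stainless steel → 10-3; wire → 10-3-4; cold-drawn → 10-3-4-1. Scheduled 32%. Brenmore agreement on 10-1: 10-3-4-1 not covered. → 32%.
Line D: zinc → 10-2; wire → 10-2-2; cold-drawn → 10-2-2-3. Scheduled 20%. Maristan agreement on 10-1-3: 10-2-2-3 not covered; Maristan agreement on 10-3-1: 10-2-2-3 not covered. → 20%.
Sum: 5% + 19% + 32% + 20% = 76%.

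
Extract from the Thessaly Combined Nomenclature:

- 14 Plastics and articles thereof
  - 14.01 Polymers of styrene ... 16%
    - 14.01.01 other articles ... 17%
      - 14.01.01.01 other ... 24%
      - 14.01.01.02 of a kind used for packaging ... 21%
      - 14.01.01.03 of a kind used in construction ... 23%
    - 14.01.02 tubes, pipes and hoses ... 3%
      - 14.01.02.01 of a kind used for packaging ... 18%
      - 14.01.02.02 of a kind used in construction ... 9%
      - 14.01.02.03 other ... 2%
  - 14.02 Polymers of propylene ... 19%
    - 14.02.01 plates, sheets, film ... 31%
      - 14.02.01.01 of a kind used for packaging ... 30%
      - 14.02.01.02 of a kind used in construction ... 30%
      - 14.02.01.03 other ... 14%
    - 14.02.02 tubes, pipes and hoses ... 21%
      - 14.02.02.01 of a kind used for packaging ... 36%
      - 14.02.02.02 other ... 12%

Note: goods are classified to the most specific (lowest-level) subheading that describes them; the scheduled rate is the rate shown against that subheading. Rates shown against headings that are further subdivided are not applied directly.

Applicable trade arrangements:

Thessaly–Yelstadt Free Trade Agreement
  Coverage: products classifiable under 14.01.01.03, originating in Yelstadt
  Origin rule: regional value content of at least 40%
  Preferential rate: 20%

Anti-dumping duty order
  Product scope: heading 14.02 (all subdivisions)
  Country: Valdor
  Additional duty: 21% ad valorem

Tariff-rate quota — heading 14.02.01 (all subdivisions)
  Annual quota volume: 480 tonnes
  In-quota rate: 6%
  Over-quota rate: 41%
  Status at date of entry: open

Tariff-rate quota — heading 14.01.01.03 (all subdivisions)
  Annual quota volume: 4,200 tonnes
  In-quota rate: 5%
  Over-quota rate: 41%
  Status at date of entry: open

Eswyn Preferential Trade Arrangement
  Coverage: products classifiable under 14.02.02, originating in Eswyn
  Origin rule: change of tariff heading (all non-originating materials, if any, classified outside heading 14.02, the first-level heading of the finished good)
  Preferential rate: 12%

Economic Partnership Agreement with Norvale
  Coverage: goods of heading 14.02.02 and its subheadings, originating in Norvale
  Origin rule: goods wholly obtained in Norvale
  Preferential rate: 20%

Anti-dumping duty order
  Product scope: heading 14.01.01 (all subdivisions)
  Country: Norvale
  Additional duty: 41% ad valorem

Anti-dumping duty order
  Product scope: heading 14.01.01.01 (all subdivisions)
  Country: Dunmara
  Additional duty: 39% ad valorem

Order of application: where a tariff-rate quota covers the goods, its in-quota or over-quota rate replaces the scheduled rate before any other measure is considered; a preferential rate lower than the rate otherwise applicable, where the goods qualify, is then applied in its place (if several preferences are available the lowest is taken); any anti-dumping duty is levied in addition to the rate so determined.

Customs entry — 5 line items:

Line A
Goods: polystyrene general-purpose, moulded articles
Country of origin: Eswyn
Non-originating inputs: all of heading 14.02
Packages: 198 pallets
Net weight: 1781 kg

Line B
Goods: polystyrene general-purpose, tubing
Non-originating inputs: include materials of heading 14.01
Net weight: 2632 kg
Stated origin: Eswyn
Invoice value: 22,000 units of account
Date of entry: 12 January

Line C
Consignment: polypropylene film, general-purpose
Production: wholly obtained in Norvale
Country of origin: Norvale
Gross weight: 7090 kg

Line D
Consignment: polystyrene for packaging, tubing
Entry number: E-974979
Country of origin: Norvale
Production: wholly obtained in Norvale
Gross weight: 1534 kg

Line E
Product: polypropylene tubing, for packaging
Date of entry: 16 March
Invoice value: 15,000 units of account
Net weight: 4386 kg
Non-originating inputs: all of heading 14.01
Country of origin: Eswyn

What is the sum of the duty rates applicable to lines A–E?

62%

Line A: polystyrene → 14.01; moulded articles → 14.01.01; general-purpose → 14.01.01.01. Scheduled 24%. Eswyn agreement on 14.02.02: 14.01.01.01 not covered. → 24%.
Line B: polystyrene → 14.01; tubing → 14.01.02; general-purpose → 14.01.02.03. Scheduled 2%. Eswyn agreement on 14.02.02: 14.01.02.03 not covered. → 2%.
Line C: polypropylene → 14.02; film → 14.02.01; general-purpose → 14.02.01.03. Scheduled 14%. quota on 14.02.01 open → in-quota 6%; Norvale agreement on 14.02.02: 14.02.01.03 not covered. → 6%.
Line D: polystyrene → 14.01; tubing → 14.01.02; for packaging → 14.01.02.01. Scheduled 18%. Norvale agreement on 14.02.02: 14.01.02.01 not covered. → 18%.
Line E: polypropylene → 14.02; tubing → 14.02.02; for packaging → 14.02.02.01. Scheduled 36%. Eswyn agreement on 14.02.02: CTH met → 12% available; preferential 12%. → 12%.
Sum: 24% + 2% + 6% + 18% + 12% = 62%.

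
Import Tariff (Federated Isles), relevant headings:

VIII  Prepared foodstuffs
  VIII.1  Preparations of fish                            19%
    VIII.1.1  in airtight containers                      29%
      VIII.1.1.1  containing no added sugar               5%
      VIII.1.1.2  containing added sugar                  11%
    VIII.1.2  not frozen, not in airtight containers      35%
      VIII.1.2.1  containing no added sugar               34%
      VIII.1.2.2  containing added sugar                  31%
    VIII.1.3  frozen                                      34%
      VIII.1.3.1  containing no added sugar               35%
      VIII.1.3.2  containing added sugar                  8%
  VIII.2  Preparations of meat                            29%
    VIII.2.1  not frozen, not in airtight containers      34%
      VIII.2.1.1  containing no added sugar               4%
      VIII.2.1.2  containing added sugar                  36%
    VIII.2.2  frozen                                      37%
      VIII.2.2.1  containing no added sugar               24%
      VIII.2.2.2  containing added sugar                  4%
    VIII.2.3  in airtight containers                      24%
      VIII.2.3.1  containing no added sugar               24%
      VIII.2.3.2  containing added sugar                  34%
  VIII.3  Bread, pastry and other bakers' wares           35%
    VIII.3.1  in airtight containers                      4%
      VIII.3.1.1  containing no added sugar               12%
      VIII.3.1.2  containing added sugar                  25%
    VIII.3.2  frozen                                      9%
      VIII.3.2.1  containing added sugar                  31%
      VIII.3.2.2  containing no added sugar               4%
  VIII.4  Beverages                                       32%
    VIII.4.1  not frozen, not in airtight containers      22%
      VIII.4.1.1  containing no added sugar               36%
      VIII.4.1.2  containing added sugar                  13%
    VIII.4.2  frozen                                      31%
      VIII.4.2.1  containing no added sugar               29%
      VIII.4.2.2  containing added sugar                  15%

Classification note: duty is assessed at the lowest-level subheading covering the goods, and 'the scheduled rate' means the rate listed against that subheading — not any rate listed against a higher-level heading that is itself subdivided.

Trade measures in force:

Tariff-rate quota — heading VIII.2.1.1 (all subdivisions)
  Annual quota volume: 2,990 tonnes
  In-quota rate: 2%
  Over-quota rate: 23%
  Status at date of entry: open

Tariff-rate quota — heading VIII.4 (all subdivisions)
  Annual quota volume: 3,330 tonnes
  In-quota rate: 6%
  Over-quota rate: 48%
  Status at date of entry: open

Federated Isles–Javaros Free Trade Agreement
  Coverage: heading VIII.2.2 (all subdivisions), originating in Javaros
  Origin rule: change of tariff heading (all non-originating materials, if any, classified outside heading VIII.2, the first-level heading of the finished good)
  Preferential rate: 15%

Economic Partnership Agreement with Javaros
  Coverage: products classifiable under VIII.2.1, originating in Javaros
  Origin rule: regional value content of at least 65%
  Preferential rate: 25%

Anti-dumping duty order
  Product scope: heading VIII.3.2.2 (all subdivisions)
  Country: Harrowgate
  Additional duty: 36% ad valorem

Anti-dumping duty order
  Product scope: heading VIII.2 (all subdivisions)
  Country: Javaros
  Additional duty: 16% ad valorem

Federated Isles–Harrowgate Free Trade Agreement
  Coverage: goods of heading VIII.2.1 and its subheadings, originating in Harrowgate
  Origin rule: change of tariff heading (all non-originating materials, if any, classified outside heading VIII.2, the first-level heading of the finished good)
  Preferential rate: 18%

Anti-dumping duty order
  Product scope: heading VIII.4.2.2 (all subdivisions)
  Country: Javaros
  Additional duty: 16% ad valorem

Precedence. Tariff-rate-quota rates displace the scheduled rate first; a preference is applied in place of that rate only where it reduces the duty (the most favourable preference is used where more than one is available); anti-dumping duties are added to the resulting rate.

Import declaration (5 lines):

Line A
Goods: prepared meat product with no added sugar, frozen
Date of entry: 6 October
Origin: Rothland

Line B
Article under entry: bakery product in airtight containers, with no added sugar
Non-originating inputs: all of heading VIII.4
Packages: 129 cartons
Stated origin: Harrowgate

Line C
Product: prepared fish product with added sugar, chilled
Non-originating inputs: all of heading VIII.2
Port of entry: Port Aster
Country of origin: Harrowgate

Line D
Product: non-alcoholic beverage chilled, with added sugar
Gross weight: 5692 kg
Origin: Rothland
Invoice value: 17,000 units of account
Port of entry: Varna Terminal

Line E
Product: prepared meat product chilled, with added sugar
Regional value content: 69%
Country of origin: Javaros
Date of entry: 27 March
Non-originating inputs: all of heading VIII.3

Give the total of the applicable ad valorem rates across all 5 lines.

Line A: prepared meat product → VIII.2; frozen → VIII.2.2; with no added sugar → VIII.2.2.1. Scheduled 24%. No special measure applies. → 24%.
Line B: bakery product → VIII.3; in airtight containers → VIII.3.1; with no added sugar → VIII.3.1.1. Scheduled 12%. Harrowgate agreement on VIII.2.1: VIII.3.1.1 not covered. → 12%.
Line C: prepared fish product → VIII.1; chilled → VIII.1.2; with added sugar → VIII.1.2.2. Scheduled 31%. Harrowgate agreement on VIII.2.1: VIII.1.2.2 not covered. → 31%.
Line D: non-alcoholic beverage → VIII.4; chilled → VIII.4.1; with added sugar → VIII.4.1.2. Scheduled 13%. quota on VIII.4 open → in-quota 6%. → 6%.
Line E: prepared meat product → VIII.2; chilled → VIII.2.1; with added sugar → VIII.2.1.2. Scheduled 36%. Javaros agreement on VIII.2.2: VIII.2.1.2 not covered; Javaros agreement on VIII.2.1: RVC ≥ 65% → 25% available; preferential 25%; anti-dumping (Javaros, VIII.2): +16%; total 25% + 16% = 41%. → 41%.
Sum: 24% + 12% + 31% + 6% + 41% = 114%.

114%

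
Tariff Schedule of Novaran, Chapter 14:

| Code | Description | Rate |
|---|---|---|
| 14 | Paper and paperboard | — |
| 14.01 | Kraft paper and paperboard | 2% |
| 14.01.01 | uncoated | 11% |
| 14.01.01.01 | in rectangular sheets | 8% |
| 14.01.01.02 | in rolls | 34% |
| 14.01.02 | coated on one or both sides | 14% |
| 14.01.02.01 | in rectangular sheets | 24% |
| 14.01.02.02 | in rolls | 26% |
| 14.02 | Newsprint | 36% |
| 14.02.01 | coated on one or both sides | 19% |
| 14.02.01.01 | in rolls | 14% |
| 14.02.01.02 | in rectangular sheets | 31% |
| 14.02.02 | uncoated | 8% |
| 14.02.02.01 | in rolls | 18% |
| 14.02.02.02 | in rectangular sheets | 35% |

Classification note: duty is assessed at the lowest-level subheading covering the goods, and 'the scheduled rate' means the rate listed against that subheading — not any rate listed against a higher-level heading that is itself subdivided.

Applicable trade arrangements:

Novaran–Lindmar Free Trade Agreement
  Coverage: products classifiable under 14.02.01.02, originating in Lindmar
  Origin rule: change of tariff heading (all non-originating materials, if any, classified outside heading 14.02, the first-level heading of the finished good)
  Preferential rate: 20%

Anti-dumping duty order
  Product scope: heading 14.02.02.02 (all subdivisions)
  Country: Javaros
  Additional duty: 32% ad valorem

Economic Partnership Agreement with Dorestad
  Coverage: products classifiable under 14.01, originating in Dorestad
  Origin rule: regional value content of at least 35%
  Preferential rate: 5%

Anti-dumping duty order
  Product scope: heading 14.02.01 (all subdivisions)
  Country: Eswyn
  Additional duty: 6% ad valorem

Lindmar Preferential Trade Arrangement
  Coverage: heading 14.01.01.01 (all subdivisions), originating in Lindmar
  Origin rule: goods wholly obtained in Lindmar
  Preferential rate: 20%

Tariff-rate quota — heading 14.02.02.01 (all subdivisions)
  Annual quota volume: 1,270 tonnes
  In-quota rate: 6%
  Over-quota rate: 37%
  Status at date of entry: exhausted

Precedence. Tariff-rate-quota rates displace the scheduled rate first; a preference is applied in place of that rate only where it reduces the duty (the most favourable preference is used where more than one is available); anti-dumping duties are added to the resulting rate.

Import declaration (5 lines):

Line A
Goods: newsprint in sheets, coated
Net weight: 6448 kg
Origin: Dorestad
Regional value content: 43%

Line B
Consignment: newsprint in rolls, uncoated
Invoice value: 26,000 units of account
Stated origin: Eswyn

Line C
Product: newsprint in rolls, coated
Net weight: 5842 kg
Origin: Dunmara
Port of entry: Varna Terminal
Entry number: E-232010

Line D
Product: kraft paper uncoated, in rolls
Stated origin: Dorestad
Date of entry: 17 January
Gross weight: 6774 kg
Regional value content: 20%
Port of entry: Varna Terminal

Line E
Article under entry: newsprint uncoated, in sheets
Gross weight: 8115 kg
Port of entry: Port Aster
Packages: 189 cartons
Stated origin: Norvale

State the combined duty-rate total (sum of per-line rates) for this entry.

151%

Line A: newsprint → 14.02; coated → 14.02.01; in sheets → 14.02.01.02. Scheduled 31%. Dorestad agreement on 14.01: 14.02.01.02 not covered. → 31%.
Line B: newsprint → 14.02; uncoated → 14.02.02; in rolls → 14.02.02.01. Scheduled 18%. quota on 14.02.02.01 exhausted → over-quota 37%. → 37%.
Line C: newsprint → 14.02; coated → 14.02.01; in rolls → 14.02.01.01. Scheduled 14%. No special measure applies. → 14%.
Line D: kraft paper → 14.01; uncoated → 14.01.01; in rolls → 14.01.01.02. Scheduled 34%. Dorestad agreement on 14.01: RVC < 35%. → 34%.
Line E: newsprint → 14.02; uncoated → 14.02.02; in sheets → 14.02.02.02. Scheduled 35%. No special measure applies. → 35%.
Sum: 31% + 37% + 14% + 34% + 35% = 151%.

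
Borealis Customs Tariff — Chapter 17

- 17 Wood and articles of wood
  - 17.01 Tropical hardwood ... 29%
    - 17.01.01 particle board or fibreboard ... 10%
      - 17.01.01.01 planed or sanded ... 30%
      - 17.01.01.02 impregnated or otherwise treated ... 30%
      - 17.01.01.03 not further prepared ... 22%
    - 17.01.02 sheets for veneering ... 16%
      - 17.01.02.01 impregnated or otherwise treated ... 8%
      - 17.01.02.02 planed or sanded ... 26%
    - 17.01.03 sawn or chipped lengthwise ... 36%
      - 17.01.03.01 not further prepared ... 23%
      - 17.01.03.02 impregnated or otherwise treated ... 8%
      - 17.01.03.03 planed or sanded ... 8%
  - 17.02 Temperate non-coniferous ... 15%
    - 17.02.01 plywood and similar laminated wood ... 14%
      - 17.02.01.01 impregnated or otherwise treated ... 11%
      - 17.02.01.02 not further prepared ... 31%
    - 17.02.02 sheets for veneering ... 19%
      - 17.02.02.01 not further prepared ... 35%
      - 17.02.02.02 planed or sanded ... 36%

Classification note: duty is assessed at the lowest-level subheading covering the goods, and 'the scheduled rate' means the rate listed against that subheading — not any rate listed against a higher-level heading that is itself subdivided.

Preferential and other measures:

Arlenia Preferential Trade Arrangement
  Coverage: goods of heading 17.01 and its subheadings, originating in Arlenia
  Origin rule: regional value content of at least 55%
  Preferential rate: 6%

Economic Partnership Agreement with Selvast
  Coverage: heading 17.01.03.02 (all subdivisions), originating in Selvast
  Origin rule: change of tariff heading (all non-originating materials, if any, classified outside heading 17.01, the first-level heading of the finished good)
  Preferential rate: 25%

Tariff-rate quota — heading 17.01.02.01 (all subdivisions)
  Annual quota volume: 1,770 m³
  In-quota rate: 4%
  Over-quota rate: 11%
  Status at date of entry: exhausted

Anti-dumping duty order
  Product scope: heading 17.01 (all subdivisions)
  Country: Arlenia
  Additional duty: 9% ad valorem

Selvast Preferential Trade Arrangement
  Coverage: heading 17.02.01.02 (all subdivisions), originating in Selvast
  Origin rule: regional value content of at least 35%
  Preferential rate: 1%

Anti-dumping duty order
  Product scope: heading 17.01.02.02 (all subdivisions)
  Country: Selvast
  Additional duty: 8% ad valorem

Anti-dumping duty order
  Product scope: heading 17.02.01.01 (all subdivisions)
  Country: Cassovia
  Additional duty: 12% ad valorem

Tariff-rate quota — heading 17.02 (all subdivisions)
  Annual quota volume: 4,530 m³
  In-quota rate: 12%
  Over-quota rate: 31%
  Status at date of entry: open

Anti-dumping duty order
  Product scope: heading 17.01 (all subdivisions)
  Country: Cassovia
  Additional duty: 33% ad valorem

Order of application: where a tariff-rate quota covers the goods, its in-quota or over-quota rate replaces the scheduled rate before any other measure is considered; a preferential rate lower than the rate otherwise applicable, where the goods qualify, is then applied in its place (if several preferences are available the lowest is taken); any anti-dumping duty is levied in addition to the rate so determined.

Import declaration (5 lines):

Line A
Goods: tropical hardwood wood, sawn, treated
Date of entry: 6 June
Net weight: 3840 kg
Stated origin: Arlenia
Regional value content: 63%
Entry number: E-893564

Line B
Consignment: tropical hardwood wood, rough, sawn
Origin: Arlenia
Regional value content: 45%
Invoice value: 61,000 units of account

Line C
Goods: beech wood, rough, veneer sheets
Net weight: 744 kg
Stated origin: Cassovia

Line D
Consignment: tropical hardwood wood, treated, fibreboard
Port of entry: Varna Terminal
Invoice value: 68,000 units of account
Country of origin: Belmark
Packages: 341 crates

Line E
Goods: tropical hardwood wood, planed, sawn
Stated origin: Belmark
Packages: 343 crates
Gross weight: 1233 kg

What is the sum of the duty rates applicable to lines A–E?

Line A: tropical hardwood → 17.01; sawn → 17.01.03; treated → 17.01.03.02. Scheduled 8%. Arlenia agreement on 17.01: RVC ≥ 55% → 6% available; preferential 6%; anti-dumping (Arlenia, 17.01): +9%; total 6% + 9% = 15%. → 15%.
Line B: tropical hardwood → 17.01; sawn → 17.01.03; rough → 17.01.03.01. Scheduled 23%. Arlenia agreement on 17.01: RVC < 55%; anti-dumping (Arlenia, 17.01): +9%; total 23% + 9% = 32%. → 32%.
Line C: beech → 17.02; veneer sheets → 17.02.02; rough → 17.02.02.01. Scheduled 35%. quota on 17.02 open → in-quota 12%. → 12%.
Line D: tropical hardwood → 17.01; fibreboard → 17.01.01; treated → 17.01.01.02. Scheduled 30%. No special measure applies. → 30%.
Line E: tropical hardwood → 17.01; sawn → 17.01.03; planed → 17.01.03.03. Scheduled 8%. No special measure applies. → 8%.
Sum: 15% + 32% + 12% + 30% + 8% = 97%.

97%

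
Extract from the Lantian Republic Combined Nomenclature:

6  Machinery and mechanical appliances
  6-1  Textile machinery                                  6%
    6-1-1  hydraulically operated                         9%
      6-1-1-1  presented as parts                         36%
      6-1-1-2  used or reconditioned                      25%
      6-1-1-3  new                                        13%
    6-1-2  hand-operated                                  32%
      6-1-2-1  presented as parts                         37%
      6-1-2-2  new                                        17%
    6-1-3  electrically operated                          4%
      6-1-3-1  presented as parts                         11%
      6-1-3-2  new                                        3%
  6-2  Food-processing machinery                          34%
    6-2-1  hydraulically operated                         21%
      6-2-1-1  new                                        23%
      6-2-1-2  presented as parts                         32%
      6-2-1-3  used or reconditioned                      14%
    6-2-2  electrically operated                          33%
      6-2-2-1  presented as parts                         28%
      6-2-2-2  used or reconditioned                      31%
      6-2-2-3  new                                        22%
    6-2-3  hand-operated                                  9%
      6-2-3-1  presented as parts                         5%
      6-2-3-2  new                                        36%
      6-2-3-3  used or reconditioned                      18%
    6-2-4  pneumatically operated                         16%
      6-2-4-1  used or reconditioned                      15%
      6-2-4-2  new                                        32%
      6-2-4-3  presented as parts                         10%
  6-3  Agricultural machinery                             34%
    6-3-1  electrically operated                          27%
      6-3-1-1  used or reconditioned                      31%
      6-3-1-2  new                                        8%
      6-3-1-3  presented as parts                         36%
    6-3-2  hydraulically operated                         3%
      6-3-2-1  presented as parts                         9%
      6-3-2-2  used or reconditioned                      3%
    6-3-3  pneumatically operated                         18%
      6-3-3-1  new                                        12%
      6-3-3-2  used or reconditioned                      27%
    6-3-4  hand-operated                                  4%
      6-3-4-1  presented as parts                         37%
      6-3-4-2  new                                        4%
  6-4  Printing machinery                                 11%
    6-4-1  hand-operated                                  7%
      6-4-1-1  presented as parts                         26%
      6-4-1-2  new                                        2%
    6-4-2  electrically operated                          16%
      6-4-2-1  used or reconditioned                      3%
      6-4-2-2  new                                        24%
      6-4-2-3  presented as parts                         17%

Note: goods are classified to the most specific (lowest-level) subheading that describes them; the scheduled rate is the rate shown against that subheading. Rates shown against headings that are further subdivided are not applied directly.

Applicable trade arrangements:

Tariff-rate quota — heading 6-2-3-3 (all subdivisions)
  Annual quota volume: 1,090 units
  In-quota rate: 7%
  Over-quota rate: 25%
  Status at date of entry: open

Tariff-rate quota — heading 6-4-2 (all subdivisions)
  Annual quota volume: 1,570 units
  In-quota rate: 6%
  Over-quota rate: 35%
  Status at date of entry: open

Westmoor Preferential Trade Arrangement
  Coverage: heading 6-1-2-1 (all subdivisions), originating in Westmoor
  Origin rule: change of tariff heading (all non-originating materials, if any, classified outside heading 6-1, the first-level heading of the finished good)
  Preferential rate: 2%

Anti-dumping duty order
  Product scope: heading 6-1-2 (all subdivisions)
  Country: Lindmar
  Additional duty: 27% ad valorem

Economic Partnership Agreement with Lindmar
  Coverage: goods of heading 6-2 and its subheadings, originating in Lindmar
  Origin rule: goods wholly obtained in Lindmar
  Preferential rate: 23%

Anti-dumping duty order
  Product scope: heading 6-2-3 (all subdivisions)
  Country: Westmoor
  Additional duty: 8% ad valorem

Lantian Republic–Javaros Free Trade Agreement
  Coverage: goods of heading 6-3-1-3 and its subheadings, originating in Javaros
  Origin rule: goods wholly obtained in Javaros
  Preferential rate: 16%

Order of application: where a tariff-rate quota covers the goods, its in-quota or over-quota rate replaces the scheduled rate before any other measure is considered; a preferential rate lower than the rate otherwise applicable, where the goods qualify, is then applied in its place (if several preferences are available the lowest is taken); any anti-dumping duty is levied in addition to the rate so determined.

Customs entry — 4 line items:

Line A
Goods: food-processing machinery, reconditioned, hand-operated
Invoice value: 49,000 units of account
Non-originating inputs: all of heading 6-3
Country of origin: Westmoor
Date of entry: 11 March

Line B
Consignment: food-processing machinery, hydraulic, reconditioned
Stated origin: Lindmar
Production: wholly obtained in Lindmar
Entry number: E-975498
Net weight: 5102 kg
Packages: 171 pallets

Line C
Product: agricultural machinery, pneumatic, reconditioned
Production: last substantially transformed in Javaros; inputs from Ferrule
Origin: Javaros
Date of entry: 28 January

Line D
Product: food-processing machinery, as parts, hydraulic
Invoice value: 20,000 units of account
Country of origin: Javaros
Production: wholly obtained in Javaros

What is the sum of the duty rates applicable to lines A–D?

Line A: food-processing → 6-2; hand-operated → 6-2-3; reconditioned → 6-2-3-3. Scheduled 18%. quota on 6-2-3-3 open → in-quota 7%; Westmoor agreement on 6-1-2-1: 6-2-3-3 not covered; anti-dumping (Westmoor, 6-2-3): +8%; total 7% + 8% = 15%. → 15%.
Line B: food-processing → 6-2; hydraulic → 6-2-1; reconditioned → 6-2-1-3. Scheduled 14%. Lindmar agreement on 6-2: wholly obtained → 23% available; preference 23% not lower than 14% → no reduction. → 14%.
Line C: agricultural → 6-3; pneumatic → 6-3-3; reconditioned → 6-3-3-2. Scheduled 27%. Javaros agreement on 6-3-1-3: 6-3-3-2 not covered. → 27%.
Line D: food-processing → 6-2; hydraulic → 6-2-1; as parts → 6-2-1-2. Scheduled 32%. Javaros agreement on 6-3-1-3: 6-2-1-2 not covered. → 32%.
Sum: 15% + 14% + 27% + 32% = 88%.

88%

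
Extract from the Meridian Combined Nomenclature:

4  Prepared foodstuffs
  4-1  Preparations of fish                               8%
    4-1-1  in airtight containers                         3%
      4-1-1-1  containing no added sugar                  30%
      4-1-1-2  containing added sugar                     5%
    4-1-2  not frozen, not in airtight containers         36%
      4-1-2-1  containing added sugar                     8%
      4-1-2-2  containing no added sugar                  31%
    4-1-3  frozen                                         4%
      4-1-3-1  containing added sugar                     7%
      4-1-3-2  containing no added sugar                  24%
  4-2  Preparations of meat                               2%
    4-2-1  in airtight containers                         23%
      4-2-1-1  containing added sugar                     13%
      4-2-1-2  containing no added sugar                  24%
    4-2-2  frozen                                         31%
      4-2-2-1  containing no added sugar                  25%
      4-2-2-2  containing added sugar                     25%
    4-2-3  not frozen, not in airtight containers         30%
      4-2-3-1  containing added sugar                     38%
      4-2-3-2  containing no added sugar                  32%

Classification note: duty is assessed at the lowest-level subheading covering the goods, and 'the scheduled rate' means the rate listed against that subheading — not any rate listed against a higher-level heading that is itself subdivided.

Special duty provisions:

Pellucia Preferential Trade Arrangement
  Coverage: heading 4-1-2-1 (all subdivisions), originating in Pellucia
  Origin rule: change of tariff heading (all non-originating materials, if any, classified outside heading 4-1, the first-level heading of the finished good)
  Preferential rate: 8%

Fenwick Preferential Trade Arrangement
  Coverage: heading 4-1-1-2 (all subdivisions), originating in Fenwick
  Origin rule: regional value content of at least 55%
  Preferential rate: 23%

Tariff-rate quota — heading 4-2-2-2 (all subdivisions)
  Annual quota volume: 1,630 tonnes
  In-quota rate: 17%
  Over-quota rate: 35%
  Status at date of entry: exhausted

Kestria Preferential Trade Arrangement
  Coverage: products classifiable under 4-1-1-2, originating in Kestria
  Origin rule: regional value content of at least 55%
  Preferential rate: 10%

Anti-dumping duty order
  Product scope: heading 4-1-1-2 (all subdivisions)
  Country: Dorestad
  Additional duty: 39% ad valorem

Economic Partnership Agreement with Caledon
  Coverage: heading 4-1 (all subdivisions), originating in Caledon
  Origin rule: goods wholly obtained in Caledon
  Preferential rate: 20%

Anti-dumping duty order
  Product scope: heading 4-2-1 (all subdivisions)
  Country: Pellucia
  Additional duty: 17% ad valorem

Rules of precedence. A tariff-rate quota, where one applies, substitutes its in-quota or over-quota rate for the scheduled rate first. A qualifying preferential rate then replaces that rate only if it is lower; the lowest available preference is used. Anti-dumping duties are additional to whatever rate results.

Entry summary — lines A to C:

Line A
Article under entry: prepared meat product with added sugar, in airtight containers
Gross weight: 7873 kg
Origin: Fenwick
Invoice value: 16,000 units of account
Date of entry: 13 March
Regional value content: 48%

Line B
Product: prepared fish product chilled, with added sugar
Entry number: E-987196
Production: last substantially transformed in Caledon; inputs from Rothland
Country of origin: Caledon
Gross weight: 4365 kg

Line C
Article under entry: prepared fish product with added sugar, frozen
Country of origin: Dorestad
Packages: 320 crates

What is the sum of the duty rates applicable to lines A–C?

Line A: prepared meat product → 4-2; in airtight containers → 4-2-1; with added sugar → 4-2-1-1. Scheduled 13%. Fenwick agreement on 4-1-1-2: 4-2-1-1 not covered. → 13%.
Line B: prepared fish product → 4-1; chilled → 4-1-2; with added sugar → 4-1-2-1. Scheduled 8%. Caledon agreement on 4-1: not wholly obtained. → 8%.
Line C: prepared fish product → 4-1; frozen → 4-1-3; with added sugar → 4-1-3-1. Scheduled 7%. No special measure applies. → 7%.
Sum: 13% + 8% + 7% = 28%.

28%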